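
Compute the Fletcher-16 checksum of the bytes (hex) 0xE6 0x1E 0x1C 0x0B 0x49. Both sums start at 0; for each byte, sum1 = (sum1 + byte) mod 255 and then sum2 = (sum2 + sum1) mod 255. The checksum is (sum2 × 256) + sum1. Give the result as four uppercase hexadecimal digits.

AE75

Running sums (mod 255):
  after byte 0 (0xE6): sum1=230, sum2=230
  after byte 1 (0x1E): sum1=5, sum2=235
  after byte 2 (0x1C): sum1=33, sum2=13
  after byte 3 (0x0B): sum1=44, sum2=57
  after byte 4 (0x49): sum1=117, sum2=174
Checksum = sum2·256 + sum1 = 174·256 + 117 = 44661 = 0xAE75.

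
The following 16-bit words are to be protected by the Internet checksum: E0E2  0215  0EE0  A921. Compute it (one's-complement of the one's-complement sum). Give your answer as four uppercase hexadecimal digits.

One's-complement addition (fold any carry out of bit 15 back into bit 0):
  0xE0E2 + 0x0215 = 0x0E2F7
  0xE2F7 + 0x0EE0 = 0x0F1D7
  0xF1D7 + 0xA921 = 0x19AF8 → wrap carry → 0x9AF9
One's-complement sum = 0x9AF9.
Checksum = ~0x9AF9 & 0xFFFF = 0x6506.

6506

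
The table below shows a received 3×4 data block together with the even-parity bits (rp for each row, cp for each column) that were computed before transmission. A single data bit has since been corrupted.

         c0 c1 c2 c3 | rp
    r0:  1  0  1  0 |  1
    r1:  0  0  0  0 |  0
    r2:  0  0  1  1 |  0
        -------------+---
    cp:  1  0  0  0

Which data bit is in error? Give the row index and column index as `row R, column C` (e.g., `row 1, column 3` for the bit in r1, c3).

row 0, column 3

Recompute each row's even parity and compare to rp:
  r0: data parity 0, sent rp 1 → mismatch
  r1: data parity 0, sent rp 0 → ok
  r2: data parity 0, sent rp 0 → ok
Recompute each column's even parity and compare to cp:
  c0: data parity 1, sent cp 1 → ok
  c1: data parity 0, sent cp 0 → ok
  c2: data parity 0, sent cp 0 → ok
  c3: data parity 1, sent cp 0 → mismatch
Exactly one row (r0) and one column (c3) fail → the flipped bit is at their intersection.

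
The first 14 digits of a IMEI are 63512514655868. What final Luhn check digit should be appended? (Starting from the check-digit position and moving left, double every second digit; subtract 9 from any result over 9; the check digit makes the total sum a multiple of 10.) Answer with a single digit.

Partial digits right→left: 8 6 8 5 5 6 4 1 5 2 1 5 3 6
Double every second digit counting from the check-digit position (so the 1st, 3rd, 5th, ... of the partial from the right).
  doubled (with −9 where >9): 7 7 1 8 1 2 6 → sum 32
  kept as-is: 6 5 6 1 2 5 6 → sum 31
Total = 32 + 31 = 63.
Check digit = (10 − (63 mod 10)) mod 10 = 7.

7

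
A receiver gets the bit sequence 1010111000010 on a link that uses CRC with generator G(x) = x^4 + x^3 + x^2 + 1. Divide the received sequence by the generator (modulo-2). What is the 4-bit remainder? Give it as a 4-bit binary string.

0000

Modulo-2 division of 1010111000010 by 11101:
  pos 0: 10101 XOR 11101 = 01000
  pos 1: 10001 XOR 11101 = 01100
  pos 2: 11001 XOR 11101 = 00100
  pos 4: 10000 XOR 11101 = 01101
  pos 5: 11010 XOR 11101 = 00111
  pos 7: 11101 XOR 11101 = 00000
Remainder = 0000 (zero — the frame passes the CRC check).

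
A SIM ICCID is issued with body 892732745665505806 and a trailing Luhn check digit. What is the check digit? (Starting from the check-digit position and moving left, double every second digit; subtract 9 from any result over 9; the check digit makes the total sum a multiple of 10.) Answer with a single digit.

9

Partial digits right→left: 6 0 8 5 0 5 5 6 6 5 4 7 2 3 7 2 9 8
Double every second digit counting from the check-digit position (so the 1st, 3rd, 5th, ... of the partial from the right).
  doubled (with −9 where >9): 3 7 0 1 3 8 4 5 9 → sum 40
  kept as-is: 0 5 5 6 5 7 3 2 8 → sum 41
Total = 40 + 41 = 81.
Check digit = (10 − (81 mod 10)) mod 10 = 9.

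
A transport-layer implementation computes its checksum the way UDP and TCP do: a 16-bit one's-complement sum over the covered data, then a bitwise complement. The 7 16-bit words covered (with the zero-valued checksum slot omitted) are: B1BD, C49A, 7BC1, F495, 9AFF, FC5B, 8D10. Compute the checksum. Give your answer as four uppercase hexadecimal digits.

F4E3

One's-complement addition (fold any carry out of bit 15 back into bit 0):
  0xB1BD + 0xC49A = 0x17657 → wrap carry → 0x7658
  0x7658 + 0x7BC1 = 0x0F219
  0xF219 + 0xF495 = 0x1E6AE → wrap carry → 0xE6AF
  0xE6AF + 0x9AFF = 0x181AE → wrap carry → 0x81AF
  0x81AF + 0xFC5B = 0x17E0A → wrap carry → 0x7E0B
  0x7E0B + 0x8D10 = 0x10B1B → wrap carry → 0x0B1C
One's-complement sum = 0x0B1C.
Checksum = ~0x0B1C & 0xFFFF = 0xF4E3.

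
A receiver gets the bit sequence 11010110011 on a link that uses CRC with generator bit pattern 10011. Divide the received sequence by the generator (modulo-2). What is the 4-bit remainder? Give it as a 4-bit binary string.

Modulo-2 division of 11010110011 by 10011:
  pos 0: 11010 XOR 10011 = 01001
  pos 1: 10011 XOR 10011 = 00000
  pos 6: 10011 XOR 10011 = 00000
Remainder = 0000 (zero — the frame passes the CRC check).

0000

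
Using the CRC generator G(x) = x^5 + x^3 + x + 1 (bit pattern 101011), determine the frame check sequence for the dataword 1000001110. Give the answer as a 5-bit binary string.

Append 5 zeros: 100000111000000. Divide by 101011 (XOR where the leading bit is 1):
  pos 0: 100000 XOR 101011 = 001011
  pos 2: 101111 XOR 101011 = 000100
  pos 5: 100100 XOR 101011 = 001111
  pos 7: 111100 XOR 101011 = 010111
  pos 8: 101110 XOR 101011 = 000101
Remainder (last 5 bits) = 01010. This is the CRC / FCS.

01010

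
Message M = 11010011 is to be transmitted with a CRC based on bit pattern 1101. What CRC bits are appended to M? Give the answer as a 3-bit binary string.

Append 3 zeros: 11010011000. Divide by 1101 (XOR where the leading bit is 1):
  pos 0: 1101 XOR 1101 = 0000
  pos 6: 1100 XOR 1101 = 0001
Remainder (last 3 bits) = 010. This is the CRC / FCS.

010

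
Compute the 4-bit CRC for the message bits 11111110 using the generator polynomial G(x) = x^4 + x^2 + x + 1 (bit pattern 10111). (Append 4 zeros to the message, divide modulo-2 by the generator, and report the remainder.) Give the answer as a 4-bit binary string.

Append 4 zeros: 111111100000. Divide by 10111 (XOR where the leading bit is 1):
  pos 0: 11111 XOR 10111 = 01000
  pos 1: 10001 XOR 10111 = 00110
  pos 3: 11010 XOR 10111 = 01101
  pos 4: 11010 XOR 10111 = 01101
  pos 5: 11010 XOR 10111 = 01101
  pos 6: 11010 XOR 10111 = 01101
  pos 7: 11010 XOR 10111 = 01101
Remainder (last 4 bits) = 1101. This is the CRC / FCS.

1101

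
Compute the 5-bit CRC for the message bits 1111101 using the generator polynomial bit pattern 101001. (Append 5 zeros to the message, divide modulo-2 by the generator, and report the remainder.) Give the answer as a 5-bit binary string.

Append 5 zeros: 111110100000. Divide by 101001 (XOR where the leading bit is 1):
  pos 0: 111110 XOR 101001 = 010111
  pos 1: 101111 XOR 101001 = 000110
  pos 4: 110000 XOR 101001 = 011001
  pos 5: 110010 XOR 101001 = 011011
  pos 6: 110110 XOR 101001 = 011111
Remainder (last 5 bits) = 11111. This is the CRC / FCS.

11111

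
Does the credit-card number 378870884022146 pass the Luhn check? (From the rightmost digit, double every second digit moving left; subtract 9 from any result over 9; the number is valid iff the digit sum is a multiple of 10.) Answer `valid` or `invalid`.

From the right, keep odd positions and double even positions (subtract 9 from any doubled value over 9):
  doubled (positions 2,4,...): 8 4 0 7 0 7 5 → sum 31
  kept (positions 1,3,...): 6 1 2 4 8 7 8 3 → sum 39
Total = 70.
70 mod 10 = 0, so the number is valid.

valid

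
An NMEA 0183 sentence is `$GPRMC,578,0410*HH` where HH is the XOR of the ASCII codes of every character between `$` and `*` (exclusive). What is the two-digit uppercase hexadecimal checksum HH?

XOR the ASCII codes of the payload characters:
  'G' = 0x47 → acc = 0x47
  'P' = 0x50 → acc = 0x17
  'R' = 0x52 → acc = 0x45
  'M' = 0x4D → acc = 0x08
  'C' = 0x43 → acc = 0x4B
  ',' = 0x2C → acc = 0x67
  '5' = 0x35 → acc = 0x52
  '7' = 0x37 → acc = 0x65
  '8' = 0x38 → acc = 0x5D
  ',' = 0x2C → acc = 0x71
  '0' = 0x30 → acc = 0x41
  '4' = 0x34 → acc = 0x75
  '1' = 0x31 → acc = 0x44
  '0' = 0x30 → acc = 0x74
Checksum = 0x74.

74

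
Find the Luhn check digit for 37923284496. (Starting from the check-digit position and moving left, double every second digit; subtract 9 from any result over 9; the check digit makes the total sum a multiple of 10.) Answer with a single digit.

7

Partial digits right→left: 6 9 4 4 8 2 3 2 9 7 3
Double every second digit counting from the check-digit position (so the 1st, 3rd, 5th, ... of the partial from the right).
  doubled (with −9 where >9): 3 8 7 6 9 6 → sum 39
  kept as-is: 9 4 2 2 7 → sum 24
Total = 39 + 24 = 63.
Check digit = (10 − (63 mod 10)) mod 10 = 7.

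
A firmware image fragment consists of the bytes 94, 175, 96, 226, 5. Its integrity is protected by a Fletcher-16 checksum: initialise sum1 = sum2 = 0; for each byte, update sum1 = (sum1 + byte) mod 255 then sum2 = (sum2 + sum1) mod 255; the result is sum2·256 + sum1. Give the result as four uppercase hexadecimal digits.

Running sums (mod 255):
  after byte 0 (94): sum1=94, sum2=94
  after byte 1 (175): sum1=14, sum2=108
  after byte 2 (96): sum1=110, sum2=218
  after byte 3 (226): sum1=81, sum2=44
  after byte 4 (5): sum1=86, sum2=130
Checksum = sum2·256 + sum1 = 130·256 + 86 = 33366 = 0x8256.

8256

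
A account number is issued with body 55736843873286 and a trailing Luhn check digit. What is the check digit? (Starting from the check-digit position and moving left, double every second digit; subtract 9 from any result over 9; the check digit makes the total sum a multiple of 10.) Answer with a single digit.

7

Partial digits right→left: 6 8 2 3 7 8 3 4 8 6 3 7 5 5
Double every second digit counting from the check-digit position (so the 1st, 3rd, 5th, ... of the partial from the right).
  doubled (with −9 where >9): 3 4 5 6 7 6 1 → sum 32
  kept as-is: 8 3 8 4 6 7 5 → sum 41
Total = 32 + 41 = 73.
Check digit = (10 − (73 mod 10)) mod 10 = 7.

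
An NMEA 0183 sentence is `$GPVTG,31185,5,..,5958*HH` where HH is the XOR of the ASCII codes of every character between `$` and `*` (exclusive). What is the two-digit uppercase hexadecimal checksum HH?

58

XOR the ASCII codes of the payload characters:
  'G' = 0x47 → acc = 0x47
  'P' = 0x50 → acc = 0x17
  'V' = 0x56 → acc = 0x41
  'T' = 0x54 → acc = 0x15
  'G' = 0x47 → acc = 0x52
  ',' = 0x2C → acc = 0x7E
  '3' = 0x33 → acc = 0x4D
  '1' = 0x31 → acc = 0x7C
  '1' = 0x31 → acc = 0x4D
  '8' = 0x38 → acc = 0x75
  '5' = 0x35 → acc = 0x40
  ',' = 0x2C → acc = 0x6C
  '5' = 0x35 → acc = 0x59
  ',' = 0x2C → acc = 0x75
  '.' = 0x2E → acc = 0x5B
  '.' = 0x2E → acc = 0x75
  ',' = 0x2C → acc = 0x59
  '5' = 0x35 → acc = 0x6C
  '9' = 0x39 → acc = 0x55
  '5' = 0x35 → acc = 0x60
  '8' = 0x38 → acc = 0x58
Checksum = 0x58.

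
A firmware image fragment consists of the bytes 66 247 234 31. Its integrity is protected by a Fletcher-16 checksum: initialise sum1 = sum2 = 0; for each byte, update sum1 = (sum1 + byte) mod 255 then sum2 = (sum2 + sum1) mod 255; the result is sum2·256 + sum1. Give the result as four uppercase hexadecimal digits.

Running sums (mod 255):
  after byte 0 (66): sum1=66, sum2=66
  after byte 1 (247): sum1=58, sum2=124
  after byte 2 (234): sum1=37, sum2=161
  after byte 3 (31): sum1=68, sum2=229
Checksum = sum2·256 + sum1 = 229·256 + 68 = 58692 = 0xE544.

E544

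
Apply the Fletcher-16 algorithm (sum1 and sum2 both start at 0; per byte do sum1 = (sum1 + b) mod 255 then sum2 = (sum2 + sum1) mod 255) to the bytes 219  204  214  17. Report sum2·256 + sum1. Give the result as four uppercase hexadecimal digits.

9490

Running sums (mod 255):
  after byte 0 (219): sum1=219, sum2=219
  after byte 1 (204): sum1=168, sum2=132
  after byte 2 (214): sum1=127, sum2=4
  after byte 3 (17): sum1=144, sum2=148
Checksum = sum2·256 + sum1 = 148·256 + 144 = 38032 = 0x9490.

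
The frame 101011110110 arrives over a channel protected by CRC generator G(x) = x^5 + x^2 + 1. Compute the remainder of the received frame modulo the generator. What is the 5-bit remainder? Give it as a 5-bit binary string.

Modulo-2 division of 101011110110 by 100101:
  pos 0: 101011 XOR 100101 = 001110
  pos 2: 111011 XOR 100101 = 011110
  pos 3: 111100 XOR 100101 = 011001
  pos 4: 110011 XOR 100101 = 010110
  pos 5: 101101 XOR 100101 = 001000
Remainder = 10000 (nonzero — an error is detected).

10000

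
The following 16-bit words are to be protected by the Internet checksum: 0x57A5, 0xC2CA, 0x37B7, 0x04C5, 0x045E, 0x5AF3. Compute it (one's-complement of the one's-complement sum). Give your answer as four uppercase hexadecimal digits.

49C2

One's-complement addition (fold any carry out of bit 15 back into bit 0):
  0x57A5 + 0xC2CA = 0x11A6F → wrap carry → 0x1A70
  0x1A70 + 0x37B7 = 0x05227
  0x5227 + 0x04C5 = 0x056EC
  0x56EC + 0x045E = 0x05B4A
  0x5B4A + 0x5AF3 = 0x0B63D
One's-complement sum = 0xB63D.
Checksum = ~0xB63D & 0xFFFF = 0x49C2.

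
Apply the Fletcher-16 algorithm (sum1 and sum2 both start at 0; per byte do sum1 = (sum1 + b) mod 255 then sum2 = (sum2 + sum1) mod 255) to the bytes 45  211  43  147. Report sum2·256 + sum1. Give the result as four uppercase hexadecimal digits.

1ABF

Running sums (mod 255):
  after byte 0 (45): sum1=45, sum2=45
  after byte 1 (211): sum1=1, sum2=46
  after byte 2 (43): sum1=44, sum2=90
  after byte 3 (147): sum1=191, sum2=26
Checksum = sum2·256 + sum1 = 26·256 + 191 = 6847 = 0x1ABF.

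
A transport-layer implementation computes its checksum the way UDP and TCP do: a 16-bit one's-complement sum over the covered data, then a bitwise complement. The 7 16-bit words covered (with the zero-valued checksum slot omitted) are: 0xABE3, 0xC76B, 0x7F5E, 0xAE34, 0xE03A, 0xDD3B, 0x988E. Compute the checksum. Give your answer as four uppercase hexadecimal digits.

One's-complement addition (fold any carry out of bit 15 back into bit 0):
  0xABE3 + 0xC76B = 0x1734E → wrap carry → 0x734F
  0x734F + 0x7F5E = 0x0F2AD
  0xF2AD + 0xAE34 = 0x1A0E1 → wrap carry → 0xA0E2
  0xA0E2 + 0xE03A = 0x1811C → wrap carry → 0x811D
  0x811D + 0xDD3B = 0x15E58 → wrap carry → 0x5E59
  0x5E59 + 0x988E = 0x0F6E7
One's-complement sum = 0xF6E7.
Checksum = ~0xF6E7 & 0xFFFF = 0x0918.

0918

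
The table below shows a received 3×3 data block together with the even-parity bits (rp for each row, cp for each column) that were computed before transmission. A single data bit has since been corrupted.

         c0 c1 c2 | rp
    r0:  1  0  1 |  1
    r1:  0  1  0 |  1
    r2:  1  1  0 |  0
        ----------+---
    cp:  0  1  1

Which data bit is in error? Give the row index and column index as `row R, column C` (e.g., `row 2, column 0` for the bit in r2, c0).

row 0, column 1

Recompute each row's even parity and compare to rp:
  r0: data parity 0, sent rp 1 → mismatch
  r1: data parity 1, sent rp 1 → ok
  r2: data parity 0, sent rp 0 → ok
Recompute each column's even parity and compare to cp:
  c0: data parity 0, sent cp 0 → ok
  c1: data parity 0, sent cp 1 → mismatch
  c2: data parity 1, sent cp 1 → ok
Exactly one row (r0) and one column (c1) fail → the flipped bit is at their intersection.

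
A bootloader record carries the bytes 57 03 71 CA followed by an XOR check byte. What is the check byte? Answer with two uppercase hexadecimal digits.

EF

XOR the bytes together:
  start with 0x57
  0x57 ⊕ 0x03 = 0x54
  0x54 ⊕ 0x71 = 0x25
  0x25 ⊕ 0xCA = 0xEF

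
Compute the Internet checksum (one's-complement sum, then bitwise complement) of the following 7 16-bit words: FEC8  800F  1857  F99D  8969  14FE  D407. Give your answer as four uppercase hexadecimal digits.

One's-complement addition (fold any carry out of bit 15 back into bit 0):
  0xFEC8 + 0x800F = 0x17ED7 → wrap carry → 0x7ED8
  0x7ED8 + 0x1857 = 0x0972F
  0x972F + 0xF99D = 0x190CC → wrap carry → 0x90CD
  0x90CD + 0x8969 = 0x11A36 → wrap carry → 0x1A37
  0x1A37 + 0x14FE = 0x02F35
  0x2F35 + 0xD407 = 0x1033C → wrap carry → 0x033D
One's-complement sum = 0x033D.
Checksum = ~0x033D & 0xFFFF = 0xFCC2.

FCC2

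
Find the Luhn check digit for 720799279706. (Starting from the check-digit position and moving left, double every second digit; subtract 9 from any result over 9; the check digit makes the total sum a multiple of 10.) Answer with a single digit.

Partial digits right→left: 6 0 7 9 7 2 9 9 7 0 2 7
Double every second digit counting from the check-digit position (so the 1st, 3rd, 5th, ... of the partial from the right).
  doubled (with −9 where >9): 3 5 5 9 5 4 → sum 31
  kept as-is: 0 9 2 9 0 7 → sum 27
Total = 31 + 27 = 58.
Check digit = (10 − (58 mod 10)) mod 10 = 2.

2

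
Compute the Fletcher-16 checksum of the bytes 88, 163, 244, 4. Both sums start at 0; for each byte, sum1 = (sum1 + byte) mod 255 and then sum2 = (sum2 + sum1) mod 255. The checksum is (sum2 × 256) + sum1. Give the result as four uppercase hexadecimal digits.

Running sums (mod 255):
  after byte 0 (88): sum1=88, sum2=88
  after byte 1 (163): sum1=251, sum2=84
  after byte 2 (244): sum1=240, sum2=69
  after byte 3 (4): sum1=244, sum2=58
Checksum = sum2·256 + sum1 = 58·256 + 244 = 15092 = 0x3AF4.

3AF4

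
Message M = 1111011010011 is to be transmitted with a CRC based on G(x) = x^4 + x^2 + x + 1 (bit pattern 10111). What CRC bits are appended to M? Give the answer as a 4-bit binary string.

Append 4 zeros: 11110110100110000. Divide by 10111 (XOR where the leading bit is 1):
  pos 0: 11110 XOR 10111 = 01001
  pos 1: 10011 XOR 10111 = 00100
  pos 3: 10010 XOR 10111 = 00101
  pos 5: 10110 XOR 10111 = 00001
  pos 9: 10110 XOR 10111 = 00001
Remainder (last 4 bits) = 1000. This is the CRC / FCS.

1000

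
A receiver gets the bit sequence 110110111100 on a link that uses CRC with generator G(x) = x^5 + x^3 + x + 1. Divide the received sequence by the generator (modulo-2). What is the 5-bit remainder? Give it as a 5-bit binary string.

00000

Modulo-2 division of 110110111100 by 101011:
  pos 0: 110110 XOR 101011 = 011101
  pos 1: 111011 XOR 101011 = 010000
  pos 2: 100001 XOR 101011 = 001010
  pos 4: 101011 XOR 101011 = 000000
Remainder = 00000 (zero — the frame passes the CRC check).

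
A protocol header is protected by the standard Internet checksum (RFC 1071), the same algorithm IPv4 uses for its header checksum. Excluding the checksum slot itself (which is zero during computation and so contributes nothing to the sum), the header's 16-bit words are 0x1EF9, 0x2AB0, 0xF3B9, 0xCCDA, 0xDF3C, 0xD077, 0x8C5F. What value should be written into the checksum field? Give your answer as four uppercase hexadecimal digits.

B9AD

One's-complement addition (fold any carry out of bit 15 back into bit 0):
  0x1EF9 + 0x2AB0 = 0x049A9
  0x49A9 + 0xF3B9 = 0x13D62 → wrap carry → 0x3D63
  0x3D63 + 0xCCDA = 0x10A3D → wrap carry → 0x0A3E
  0x0A3E + 0xDF3C = 0x0E97A
  0xE97A + 0xD077 = 0x1B9F1 → wrap carry → 0xB9F2
  0xB9F2 + 0x8C5F = 0x14651 → wrap carry → 0x4652
One's-complement sum = 0x4652.
Checksum = ~0x4652 & 0xFFFF = 0xB9AD.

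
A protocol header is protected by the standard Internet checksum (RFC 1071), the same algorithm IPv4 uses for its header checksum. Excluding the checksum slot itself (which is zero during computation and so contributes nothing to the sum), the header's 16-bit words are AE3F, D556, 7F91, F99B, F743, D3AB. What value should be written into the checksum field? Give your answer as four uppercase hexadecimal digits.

One's-complement addition (fold any carry out of bit 15 back into bit 0):
  0xAE3F + 0xD556 = 0x18395 → wrap carry → 0x8396
  0x8396 + 0x7F91 = 0x10327 → wrap carry → 0x0328
  0x0328 + 0xF99B = 0x0FCC3
  0xFCC3 + 0xF743 = 0x1F406 → wrap carry → 0xF407
  0xF407 + 0xD3AB = 0x1C7B2 → wrap carry → 0xC7B3
One's-complement sum = 0xC7B3.
Checksum = ~0xC7B3 & 0xFFFF = 0x384C.

384C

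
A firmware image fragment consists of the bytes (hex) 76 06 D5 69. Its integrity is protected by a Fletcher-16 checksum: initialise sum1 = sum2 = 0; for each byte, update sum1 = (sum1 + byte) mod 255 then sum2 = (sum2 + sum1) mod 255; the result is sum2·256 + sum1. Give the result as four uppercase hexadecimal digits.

01BB

Running sums (mod 255):
  after byte 0 (76): sum1=118, sum2=118
  after byte 1 (06): sum1=124, sum2=242
  after byte 2 (D5): sum1=82, sum2=69
  after byte 3 (69): sum1=187, sum2=1
Checksum = sum2·256 + sum1 = 1·256 + 187 = 443 = 0x01BB.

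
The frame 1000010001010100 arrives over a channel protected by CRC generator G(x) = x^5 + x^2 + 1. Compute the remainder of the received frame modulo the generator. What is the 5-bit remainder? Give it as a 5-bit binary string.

Modulo-2 division of 1000010001010100 by 100101:
  pos 0: 100001 XOR 100101 = 000100
  pos 3: 100000 XOR 100101 = 000101
  pos 6: 101101 XOR 100101 = 001000
  pos 8: 100001 XOR 100101 = 000100
Remainder = 10000 (nonzero — an error is detected).

10000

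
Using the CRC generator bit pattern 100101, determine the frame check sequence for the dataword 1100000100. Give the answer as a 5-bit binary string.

Append 5 zeros: 110000010000000. Divide by 100101 (XOR where the leading bit is 1):
  pos 0: 110000 XOR 100101 = 010101
  pos 1: 101010 XOR 100101 = 001111
  pos 3: 111110 XOR 100101 = 011011
  pos 4: 110110 XOR 100101 = 010011
  pos 5: 100110 XOR 100101 = 000011
  pos 9: 110000 XOR 100101 = 010101
Remainder (last 5 bits) = 10101. This is the CRC / FCS.

10101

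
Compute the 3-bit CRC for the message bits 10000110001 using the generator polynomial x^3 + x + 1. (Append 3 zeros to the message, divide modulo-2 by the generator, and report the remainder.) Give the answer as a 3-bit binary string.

101

Append 3 zeros: 10000110001000. Divide by 1011 (XOR where the leading bit is 1):
  pos 0: 1000 XOR 1011 = 0011
  pos 2: 1101 XOR 1011 = 0110
  pos 3: 1101 XOR 1011 = 0110
  pos 4: 1100 XOR 1011 = 0111
  pos 5: 1110 XOR 1011 = 0101
  pos 6: 1010 XOR 1011 = 0001
  pos 9: 1100 XOR 1011 = 0111
  pos 10: 1110 XOR 1011 = 0101
Remainder (last 3 bits) = 101. This is the CRC / FCS.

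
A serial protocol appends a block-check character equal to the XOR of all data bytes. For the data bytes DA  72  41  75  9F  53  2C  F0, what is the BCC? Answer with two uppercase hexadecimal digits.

XOR the bytes together:
  start with 0xDA
  0xDA ⊕ 0x72 = 0xA8
  0xA8 ⊕ 0x41 = 0xE9
  0xE9 ⊕ 0x75 = 0x9C
  0x9C ⊕ 0x9F = 0x03
  0x03 ⊕ 0x53 = 0x50
  0x50 ⊕ 0x2C = 0x7C
  0x7C ⊕ 0xF0 = 0x8C

8C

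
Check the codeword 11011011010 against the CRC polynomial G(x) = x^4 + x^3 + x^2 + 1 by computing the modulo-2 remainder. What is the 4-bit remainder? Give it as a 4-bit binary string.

Modulo-2 division of 11011011010 by 11101:
  pos 0: 11011 XOR 11101 = 00110
  pos 2: 11001 XOR 11101 = 00100
  pos 4: 10010 XOR 11101 = 01111
  pos 5: 11111 XOR 11101 = 00010
Remainder = 0100 (nonzero — an error is detected).

0100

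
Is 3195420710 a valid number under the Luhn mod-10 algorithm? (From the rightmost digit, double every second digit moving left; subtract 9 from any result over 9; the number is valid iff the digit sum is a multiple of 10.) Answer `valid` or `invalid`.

valid

From the right, keep odd positions and double even positions (subtract 9 from any doubled value over 9):
  doubled (positions 2,4,...): 2 0 8 9 6 → sum 25
  kept (positions 1,3,...): 0 7 2 5 1 → sum 15
Total = 40.
40 mod 10 = 0, so the number is valid.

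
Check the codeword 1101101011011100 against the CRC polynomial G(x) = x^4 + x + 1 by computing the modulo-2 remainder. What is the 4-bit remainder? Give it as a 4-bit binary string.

Modulo-2 division of 1101101011011100 by 10011:
  pos 0: 11011 XOR 10011 = 01000
  pos 1: 10000 XOR 10011 = 00011
  pos 4: 11101 XOR 10011 = 01110
  pos 5: 11101 XOR 10011 = 01110
  pos 6: 11100 XOR 10011 = 01111
  pos 7: 11111 XOR 10011 = 01100
  pos 8: 11001 XOR 10011 = 01010
  pos 9: 10101 XOR 10011 = 00110
  pos 11: 11000 XOR 10011 = 01011
Remainder = 1011 (nonzero — an error is detected).

1011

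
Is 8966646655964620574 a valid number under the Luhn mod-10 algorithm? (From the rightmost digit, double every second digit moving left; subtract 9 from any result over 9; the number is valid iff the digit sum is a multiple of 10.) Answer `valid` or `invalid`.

From the right, keep odd positions and double even positions (subtract 9 from any doubled value over 9):
  doubled (positions 2,4,...): 5 0 3 3 1 3 8 3 9 → sum 35
  kept (positions 1,3,...): 4 5 2 4 9 5 6 6 6 8 → sum 55
Total = 90.
90 mod 10 = 0, so the number is valid.

valid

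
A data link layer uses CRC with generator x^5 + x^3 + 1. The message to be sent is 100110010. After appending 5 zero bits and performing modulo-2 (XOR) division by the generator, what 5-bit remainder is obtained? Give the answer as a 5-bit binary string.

Append 5 zeros: 10011001000000. Divide by 101001 (XOR where the leading bit is 1):
  pos 0: 100110 XOR 101001 = 001111
  pos 2: 111101 XOR 101001 = 010100
  pos 3: 101000 XOR 101001 = 000001
  pos 8: 100000 XOR 101001 = 001001
Remainder (last 5 bits) = 01001. This is the CRC / FCS.

01001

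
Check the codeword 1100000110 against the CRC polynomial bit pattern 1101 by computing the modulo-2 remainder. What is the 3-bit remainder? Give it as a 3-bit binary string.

Modulo-2 division of 1100000110 by 1101:
  pos 0: 1100 XOR 1101 = 0001
  pos 3: 1000 XOR 1101 = 0101
  pos 4: 1011 XOR 1101 = 0110
  pos 5: 1101 XOR 1101 = 0000
Remainder = 000 (zero — the frame passes the CRC check).

000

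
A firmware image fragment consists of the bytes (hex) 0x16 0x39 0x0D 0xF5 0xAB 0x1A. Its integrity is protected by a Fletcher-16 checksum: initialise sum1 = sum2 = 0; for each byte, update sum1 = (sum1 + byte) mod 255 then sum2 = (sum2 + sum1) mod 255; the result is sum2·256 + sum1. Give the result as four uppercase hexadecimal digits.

2A18

Running sums (mod 255):
  after byte 0 (0x16): sum1=22, sum2=22
  after byte 1 (0x39): sum1=79, sum2=101
  after byte 2 (0x0D): sum1=92, sum2=193
  after byte 3 (0xF5): sum1=82, sum2=20
  after byte 4 (0xAB): sum1=253, sum2=18
  after byte 5 (0x1A): sum1=24, sum2=42
Checksum = sum2·256 + sum1 = 42·256 + 24 = 10776 = 0x2A18.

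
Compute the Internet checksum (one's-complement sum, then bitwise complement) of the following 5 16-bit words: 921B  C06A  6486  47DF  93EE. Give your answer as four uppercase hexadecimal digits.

6D25

One's-complement addition (fold any carry out of bit 15 back into bit 0):
  0x921B + 0xC06A = 0x15285 → wrap carry → 0x5286
  0x5286 + 0x6486 = 0x0B70C
  0xB70C + 0x47DF = 0x0FEEB
  0xFEEB + 0x93EE = 0x192D9 → wrap carry → 0x92DA
One's-complement sum = 0x92DA.
Checksum = ~0x92DA & 0xFFFF = 0x6D25.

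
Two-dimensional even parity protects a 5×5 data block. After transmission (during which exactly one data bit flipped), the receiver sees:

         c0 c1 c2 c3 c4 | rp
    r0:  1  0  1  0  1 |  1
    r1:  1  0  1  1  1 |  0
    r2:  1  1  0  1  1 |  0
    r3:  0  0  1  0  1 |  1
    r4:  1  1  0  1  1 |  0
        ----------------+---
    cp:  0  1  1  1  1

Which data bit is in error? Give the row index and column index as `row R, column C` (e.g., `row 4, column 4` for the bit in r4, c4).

Recompute each row's even parity and compare to rp:
  r0: data parity 1, sent rp 1 → ok
  r1: data parity 0, sent rp 0 → ok
  r2: data parity 0, sent rp 0 → ok
  r3: data parity 0, sent rp 1 → mismatch
  r4: data parity 0, sent rp 0 → ok
Recompute each column's even parity and compare to cp:
  c0: data parity 0, sent cp 0 → ok
  c1: data parity 0, sent cp 1 → mismatch
  c2: data parity 1, sent cp 1 → ok
  c3: data parity 1, sent cp 1 → ok
  c4: data parity 1, sent cp 1 → ok
Exactly one row (r3) and one column (c1) fail → the flipped bit is at their intersection.

row 3, column 1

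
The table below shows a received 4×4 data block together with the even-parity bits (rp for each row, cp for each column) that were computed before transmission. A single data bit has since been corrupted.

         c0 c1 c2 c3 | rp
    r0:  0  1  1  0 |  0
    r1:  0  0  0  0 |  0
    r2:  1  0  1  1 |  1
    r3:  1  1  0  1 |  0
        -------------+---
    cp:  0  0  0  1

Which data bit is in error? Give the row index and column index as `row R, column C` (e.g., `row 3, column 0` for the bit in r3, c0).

row 3, column 3

Recompute each row's even parity and compare to rp:
  r0: data parity 0, sent rp 0 → ok
  r1: data parity 0, sent rp 0 → ok
  r2: data parity 1, sent rp 1 → ok
  r3: data parity 1, sent rp 0 → mismatch
Recompute each column's even parity and compare to cp:
  c0: data parity 0, sent cp 0 → ok
  c1: data parity 0, sent cp 0 → ok
  c2: data parity 0, sent cp 0 → ok
  c3: data parity 0, sent cp 1 → mismatch
Exactly one row (r3) and one column (c3) fail → the flipped bit is at their intersection.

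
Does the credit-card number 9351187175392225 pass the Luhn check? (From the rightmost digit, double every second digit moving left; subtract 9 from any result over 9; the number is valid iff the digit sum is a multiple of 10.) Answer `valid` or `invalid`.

valid

From the right, keep odd positions and double even positions (subtract 9 from any doubled value over 9):
  doubled (positions 2,4,...): 4 4 6 5 5 2 1 9 → sum 36
  kept (positions 1,3,...): 5 2 9 5 1 8 1 3 → sum 34
Total = 70.
70 mod 10 = 0, so the number is valid.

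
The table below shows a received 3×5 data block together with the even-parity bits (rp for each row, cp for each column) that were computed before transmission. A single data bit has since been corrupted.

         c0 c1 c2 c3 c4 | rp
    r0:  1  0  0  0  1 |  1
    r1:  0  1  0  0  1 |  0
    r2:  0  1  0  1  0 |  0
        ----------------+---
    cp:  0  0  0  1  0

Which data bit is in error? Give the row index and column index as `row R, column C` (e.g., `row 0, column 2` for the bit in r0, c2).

Recompute each row's even parity and compare to rp:
  r0: data parity 0, sent rp 1 → mismatch
  r1: data parity 0, sent rp 0 → ok
  r2: data parity 0, sent rp 0 → ok
Recompute each column's even parity and compare to cp:
  c0: data parity 1, sent cp 0 → mismatch
  c1: data parity 0, sent cp 0 → ok
  c2: data parity 0, sent cp 0 → ok
  c3: data parity 1, sent cp 1 → ok
  c4: data parity 0, sent cp 0 → ok
Exactly one row (r0) and one column (c0) fail → the flipped bit is at their intersection.

row 0, column 0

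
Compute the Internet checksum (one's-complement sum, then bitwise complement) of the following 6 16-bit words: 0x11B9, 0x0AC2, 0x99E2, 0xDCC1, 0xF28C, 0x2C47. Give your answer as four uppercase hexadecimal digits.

One's-complement addition (fold any carry out of bit 15 back into bit 0):
  0x11B9 + 0x0AC2 = 0x01C7B
  0x1C7B + 0x99E2 = 0x0B65D
  0xB65D + 0xDCC1 = 0x1931E → wrap carry → 0x931F
  0x931F + 0xF28C = 0x185AB → wrap carry → 0x85AC
  0x85AC + 0x2C47 = 0x0B1F3
One's-complement sum = 0xB1F3.
Checksum = ~0xB1F3 & 0xFFFF = 0x4E0C.

4E0C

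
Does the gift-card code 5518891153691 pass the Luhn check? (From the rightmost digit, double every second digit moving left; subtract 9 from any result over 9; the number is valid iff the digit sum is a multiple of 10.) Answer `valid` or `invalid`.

From the right, keep odd positions and double even positions (subtract 9 from any doubled value over 9):
  doubled (positions 2,4,...): 9 6 2 9 7 1 → sum 34
  kept (positions 1,3,...): 1 6 5 1 8 1 5 → sum 27
Total = 61.
61 mod 10 = 1, so the number is invalid.

invalid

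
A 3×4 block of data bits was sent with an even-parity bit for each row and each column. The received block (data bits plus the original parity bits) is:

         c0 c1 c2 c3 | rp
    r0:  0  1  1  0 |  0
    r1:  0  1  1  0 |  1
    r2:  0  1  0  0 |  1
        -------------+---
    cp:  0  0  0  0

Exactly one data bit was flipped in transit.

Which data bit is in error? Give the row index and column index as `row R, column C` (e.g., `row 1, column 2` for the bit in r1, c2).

row 1, column 1

Recompute each row's even parity and compare to rp:
  r0: data parity 0, sent rp 0 → ok
  r1: data parity 0, sent rp 1 → mismatch
  r2: data parity 1, sent rp 1 → ok
Recompute each column's even parity and compare to cp:
  c0: data parity 0, sent cp 0 → ok
  c1: data parity 1, sent cp 0 → mismatch
  c2: data parity 0, sent cp 0 → ok
  c3: data parity 0, sent cp 0 → ok
Exactly one row (r1) and one column (c1) fail → the flipped bit is at their intersection.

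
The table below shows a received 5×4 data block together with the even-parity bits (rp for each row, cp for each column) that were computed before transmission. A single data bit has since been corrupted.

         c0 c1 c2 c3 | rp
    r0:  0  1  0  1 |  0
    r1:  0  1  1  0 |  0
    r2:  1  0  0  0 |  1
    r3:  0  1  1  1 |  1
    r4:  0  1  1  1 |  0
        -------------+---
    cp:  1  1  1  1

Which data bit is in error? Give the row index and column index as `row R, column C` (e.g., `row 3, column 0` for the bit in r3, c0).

Recompute each row's even parity and compare to rp:
  r0: data parity 0, sent rp 0 → ok
  r1: data parity 0, sent rp 0 → ok
  r2: data parity 1, sent rp 1 → ok
  r3: data parity 1, sent rp 1 → ok
  r4: data parity 1, sent rp 0 → mismatch
Recompute each column's even parity and compare to cp:
  c0: data parity 1, sent cp 1 → ok
  c1: data parity 0, sent cp 1 → mismatch
  c2: data parity 1, sent cp 1 → ok
  c3: data parity 1, sent cp 1 → ok
Exactly one row (r4) and one column (c1) fail → the flipped bit is at their intersection.

row 4, column 1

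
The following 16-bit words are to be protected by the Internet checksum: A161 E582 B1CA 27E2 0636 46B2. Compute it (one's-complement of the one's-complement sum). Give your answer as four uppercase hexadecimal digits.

One's-complement addition (fold any carry out of bit 15 back into bit 0):
  0xA161 + 0xE582 = 0x186E3 → wrap carry → 0x86E4
  0x86E4 + 0xB1CA = 0x138AE → wrap carry → 0x38AF
  0x38AF + 0x27E2 = 0x06091
  0x6091 + 0x0636 = 0x066C7
  0x66C7 + 0x46B2 = 0x0AD79
One's-complement sum = 0xAD79.
Checksum = ~0xAD79 & 0xFFFF = 0x5286.

5286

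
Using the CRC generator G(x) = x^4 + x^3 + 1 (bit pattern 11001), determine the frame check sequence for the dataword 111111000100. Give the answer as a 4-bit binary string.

Append 4 zeros: 1111110001000000. Divide by 11001 (XOR where the leading bit is 1):
  pos 0: 11111 XOR 11001 = 00110
  pos 2: 11010 XOR 11001 = 00011
  pos 5: 11001 XOR 11001 = 00000
Remainder (last 4 bits) = 0000. This is the CRC / FCS.

0000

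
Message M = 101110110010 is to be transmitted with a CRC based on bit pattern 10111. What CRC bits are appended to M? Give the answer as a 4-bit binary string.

1000

Append 4 zeros: 1011101100100000. Divide by 10111 (XOR where the leading bit is 1):
  pos 0: 10111 XOR 10111 = 00000
  pos 6: 11001 XOR 10111 = 01110
  pos 7: 11100 XOR 10111 = 01011
  pos 8: 10110 XOR 10111 = 00001
Remainder (last 4 bits) = 1000. This is the CRC / FCS.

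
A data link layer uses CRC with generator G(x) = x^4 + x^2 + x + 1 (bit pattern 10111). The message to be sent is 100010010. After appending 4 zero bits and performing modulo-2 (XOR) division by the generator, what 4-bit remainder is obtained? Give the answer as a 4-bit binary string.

Append 4 zeros: 1000100100000. Divide by 10111 (XOR where the leading bit is 1):
  pos 0: 10001 XOR 10111 = 00110
  pos 2: 11000 XOR 10111 = 01111
  pos 3: 11111 XOR 10111 = 01000
  pos 4: 10000 XOR 10111 = 00111
  pos 6: 11100 XOR 10111 = 01011
  pos 7: 10110 XOR 10111 = 00001
Remainder (last 4 bits) = 0010. This is the CRC / FCS.

0010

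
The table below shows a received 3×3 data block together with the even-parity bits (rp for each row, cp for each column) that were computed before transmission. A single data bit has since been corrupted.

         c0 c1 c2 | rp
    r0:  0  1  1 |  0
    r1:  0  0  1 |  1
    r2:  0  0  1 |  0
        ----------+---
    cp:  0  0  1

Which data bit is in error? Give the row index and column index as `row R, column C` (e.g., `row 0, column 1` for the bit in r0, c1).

Recompute each row's even parity and compare to rp:
  r0: data parity 0, sent rp 0 → ok
  r1: data parity 1, sent rp 1 → ok
  r2: data parity 1, sent rp 0 → mismatch
Recompute each column's even parity and compare to cp:
  c0: data parity 0, sent cp 0 → ok
  c1: data parity 1, sent cp 0 → mismatch
  c2: data parity 1, sent cp 1 → ok
Exactly one row (r2) and one column (c1) fail → the flipped bit is at their intersection.

row 2, column 1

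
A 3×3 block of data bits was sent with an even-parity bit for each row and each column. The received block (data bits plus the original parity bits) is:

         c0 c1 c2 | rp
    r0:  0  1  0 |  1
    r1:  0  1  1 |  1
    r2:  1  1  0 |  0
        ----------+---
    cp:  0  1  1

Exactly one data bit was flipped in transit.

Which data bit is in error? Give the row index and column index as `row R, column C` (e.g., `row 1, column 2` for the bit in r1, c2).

row 1, column 0

Recompute each row's even parity and compare to rp:
  r0: data parity 1, sent rp 1 → ok
  r1: data parity 0, sent rp 1 → mismatch
  r2: data parity 0, sent rp 0 → ok
Recompute each column's even parity and compare to cp:
  c0: data parity 1, sent cp 0 → mismatch
  c1: data parity 1, sent cp 1 → ok
  c2: data parity 1, sent cp 1 → ok
Exactly one row (r1) and one column (c0) fail → the flipped bit is at their intersection.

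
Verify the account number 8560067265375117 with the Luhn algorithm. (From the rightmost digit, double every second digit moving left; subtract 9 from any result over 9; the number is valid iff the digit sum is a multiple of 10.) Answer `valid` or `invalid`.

From the right, keep odd positions and double even positions (subtract 9 from any doubled value over 9):
  doubled (positions 2,4,...): 2 1 6 3 5 0 3 7 → sum 27
  kept (positions 1,3,...): 7 1 7 5 2 6 0 5 → sum 33
Total = 60.
60 mod 10 = 0, so the number is valid.

valid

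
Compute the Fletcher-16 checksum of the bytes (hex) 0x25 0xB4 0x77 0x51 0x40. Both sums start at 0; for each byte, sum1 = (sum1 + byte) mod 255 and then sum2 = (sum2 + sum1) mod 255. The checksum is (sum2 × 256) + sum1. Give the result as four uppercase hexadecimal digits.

Running sums (mod 255):
  after byte 0 (0x25): sum1=37, sum2=37
  after byte 1 (0xB4): sum1=217, sum2=254
  after byte 2 (0x77): sum1=81, sum2=80
  after byte 3 (0x51): sum1=162, sum2=242
  after byte 4 (0x40): sum1=226, sum2=213
Checksum = sum2·256 + sum1 = 213·256 + 226 = 54754 = 0xD5E2.

D5E2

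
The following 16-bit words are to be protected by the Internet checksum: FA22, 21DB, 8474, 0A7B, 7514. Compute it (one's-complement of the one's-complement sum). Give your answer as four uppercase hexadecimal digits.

DFFD

One's-complement addition (fold any carry out of bit 15 back into bit 0):
  0xFA22 + 0x21DB = 0x11BFD → wrap carry → 0x1BFE
  0x1BFE + 0x8474 = 0x0A072
  0xA072 + 0x0A7B = 0x0AAED
  0xAAED + 0x7514 = 0x12001 → wrap carry → 0x2002
One's-complement sum = 0x2002.
Checksum = ~0x2002 & 0xFFFF = 0xDFFD.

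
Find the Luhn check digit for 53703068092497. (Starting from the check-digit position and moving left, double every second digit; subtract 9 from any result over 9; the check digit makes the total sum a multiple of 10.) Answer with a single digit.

Partial digits right→left: 7 9 4 2 9 0 8 6 0 3 0 7 3 5
Double every second digit counting from the check-digit position (so the 1st, 3rd, 5th, ... of the partial from the right).
  doubled (with −9 where >9): 5 8 9 7 0 0 6 → sum 35
  kept as-is: 9 2 0 6 3 7 5 → sum 32
Total = 35 + 32 = 67.
Check digit = (10 − (67 mod 10)) mod 10 = 3.

3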